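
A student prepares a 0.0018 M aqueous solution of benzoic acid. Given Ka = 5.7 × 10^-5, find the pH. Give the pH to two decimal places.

C6H5COOH ⇌ C6H5COO- + H+
From the ICE table, Ka = x²/(0.0018 − x) = 5.7 × 10^-5.
The 5% rule fails; solving x² + Ka·x − Ka·C₀ = 0 exactly:
x = (−Ka + √(Ka² + 4·Ka·C₀))/2 = 2.93 × 10^-4 M
pH = −log[H+] = −log(2.93 × 10^-4) = 3.53

pH = 3.53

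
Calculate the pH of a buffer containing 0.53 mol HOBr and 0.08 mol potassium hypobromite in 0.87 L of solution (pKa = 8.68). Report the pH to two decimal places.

Henderson–Hasselbalch: pH = pKa + log([OBr-]/[HOBr]) = 8.68 + log(0.08/0.53)
pH = 8.68 + (-0.821) = 7.86

pH = 7.86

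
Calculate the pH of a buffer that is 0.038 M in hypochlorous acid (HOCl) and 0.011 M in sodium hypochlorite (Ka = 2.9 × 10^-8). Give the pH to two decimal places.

pKa = −log(2.9 × 10^-8) = 7.538
Henderson–Hasselbalch: pH = pKa + log([OCl-]/[HOCl]) = 7.538 + log(0.011/0.038)
pH = 7.538 + (-0.538) = 7.00

pH = 7.00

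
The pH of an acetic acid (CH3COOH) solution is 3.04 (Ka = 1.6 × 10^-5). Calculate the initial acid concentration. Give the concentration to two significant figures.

[H+] = 10^(-3.04) = 9.12 × 10^-4 M = x
Ka = x²/(C₀ − x) ⇒ C₀ = x + x²/Ka
C₀ = 9.12 × 10^-4 + (9.12 × 10^-4)²/(1.6 × 10^-5) = 5.29 × 10^-2 M

C₀ = 5.3 × 10^-2 M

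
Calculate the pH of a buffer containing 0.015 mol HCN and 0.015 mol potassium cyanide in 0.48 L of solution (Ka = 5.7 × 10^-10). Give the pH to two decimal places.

pH = 9.24

pKa = −log(5.7 × 10^-10) = 9.244
pH = pKa + log([A⁻]/[HA]) = 9.244 + log(0.015/0.015)
pH = 9.244 + (+0.000) = 9.24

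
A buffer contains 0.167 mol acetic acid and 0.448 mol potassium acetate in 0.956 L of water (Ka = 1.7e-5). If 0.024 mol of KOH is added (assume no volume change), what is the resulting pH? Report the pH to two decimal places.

pH = 5.29

After neutralization: n(CH3COOH) = 0.143 mol, n(CH3COO-) = 0.472 mol.
pKa = −log(1.7 × 10^-5) = 4.770
Henderson–Hasselbalch with mole ratio 0.472/0.143: pH = 4.770 + (+0.519)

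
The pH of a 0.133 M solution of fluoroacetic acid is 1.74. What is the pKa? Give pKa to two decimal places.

pKa = 2.54

[H+] = 10^(-1.74) = 1.82 × 10^-2 M
At equilibrium [HA] = 0.133 − 1.82 × 10^-2 = 1.15 × 10^-1 M
Ka = [H+][A-]/[HA] = (1.82 × 10^-2)² / 1.15 × 10^-1 = 2.88 × 10^-3
pKa = -log(2.88 × 10^-3) = 2.54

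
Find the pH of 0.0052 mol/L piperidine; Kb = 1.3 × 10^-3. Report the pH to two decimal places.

C5H10NH + H2O ⇌ C5H10NH2+ + OH-
Let x = [OH-] at equilibrium. Kb = x²/(0.0052 − x).
Here C₀/Kb ≈ 4, so the small-x approximation fails. Use the quadratic:
x = [−0.0013 + √(0.0013² + 2.7e-05)]/2 = 2.03 × 10^-3 M
pOH = 2.69, so pH = 14.00 − pOH = 11.31

pH = 11.31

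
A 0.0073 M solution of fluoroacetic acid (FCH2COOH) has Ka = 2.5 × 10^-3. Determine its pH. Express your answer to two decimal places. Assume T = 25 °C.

FCH2COOH ⇌ FCH2COO- + H+
Let x = [H+] at equilibrium. Ka = x²/(0.0073 − x).
Here C₀/Ka ≈ 2.92, so the small-x approximation fails. Use the quadratic:
x = [−0.0025 + √(0.0025² + 7.3e-05)]/2 = 3.20 × 10^-3 M
pH = −log(3.20 × 10^-3) = 2.49

pH = 2.49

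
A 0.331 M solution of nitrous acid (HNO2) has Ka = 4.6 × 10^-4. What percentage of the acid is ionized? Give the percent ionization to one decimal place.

HNO2 ⇌ NO2- + H+; let x = [H+] at equilibrium.
x ≈ √(Ka·C₀) = √(4.6 × 10^-4 × 0.331) = 1.23 × 10^-2 M
Fraction ionized = 1.23 × 10^-2 / 0.331 = 0.0372 → 3.7%

3.7%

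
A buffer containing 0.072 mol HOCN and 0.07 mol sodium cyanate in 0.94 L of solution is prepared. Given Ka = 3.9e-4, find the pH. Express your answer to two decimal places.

pH = 3.40

pKa = −log(3.9 × 10^-4) = 3.409
Using pH = pKa + log([base]/[acid]) with [base]/[acid] = 0.07/0.072:
pH = 3.409 + (-0.012) = 3.40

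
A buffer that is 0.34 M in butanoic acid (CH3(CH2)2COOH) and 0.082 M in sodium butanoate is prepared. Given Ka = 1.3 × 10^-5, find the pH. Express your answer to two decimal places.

pH = 4.27

pKa = −log(1.3 × 10^-5) = 4.886
Henderson–Hasselbalch: pH = pKa + log([CH3(CH2)2COO-]/[CH3(CH2)2COOH]) = 4.886 + log(0.082/0.34)
pH = 4.886 + (-0.618) = 4.27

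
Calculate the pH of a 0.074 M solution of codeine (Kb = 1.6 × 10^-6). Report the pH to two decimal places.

pH = 10.54

C18H21NO3 + H2O ⇌ C18H22NO3+ + OH-
Kb = [OH-]²/(0.074 − [OH-]) = 1.6 × 10^-6
Neglecting [OH-] in the denominator: [OH-] = √(1.6 × 10^-6 × 0.074) = 3.44 × 10^-4 M
Check: 0.46% ionized — well under 5%, approximation valid.
pOH = −log(3.44 × 10^-4) = 3.46; pH = 14.00 − 3.46 = 10.54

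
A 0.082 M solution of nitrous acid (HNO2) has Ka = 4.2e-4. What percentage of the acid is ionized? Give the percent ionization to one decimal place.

HNO2 ⇌ NO2- + H+; let x = [H+] at equilibrium.
Solve x² + 0.00042x − 3.44e-05 = 0 → x = 5.66 × 10^-3 M
% ionization = x/C₀ × 100% = 5.66 × 10^-3/0.082 × 100% = 6.9%

6.9%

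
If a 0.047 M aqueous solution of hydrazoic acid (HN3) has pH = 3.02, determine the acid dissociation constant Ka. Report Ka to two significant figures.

Ka = 2.0 × 10^-5

[H+] = 10^(-3.02) = 9.55 × 10^-4 M
At equilibrium [HA] = 0.047 − 9.55 × 10^-4 = 4.60 × 10^-2 M
Ka = [H+][A-]/[HA] = (9.55 × 10^-4)² / 4.60 × 10^-2 = 2.0 × 10^-5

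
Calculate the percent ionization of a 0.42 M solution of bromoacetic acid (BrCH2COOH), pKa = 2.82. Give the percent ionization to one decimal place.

BrCH2COOH ⇌ BrCH2COO- + H+; let x = [H+] at equilibrium.
Ka = 10^(−2.82) = 1.51 × 10^-3
Solve x² + 0.00151x − 0.000634 = 0 → x = 2.44 × 10^-2 M
Fraction ionized = 2.44 × 10^-2 / 0.42 = 0.0581 → 5.8%

5.8%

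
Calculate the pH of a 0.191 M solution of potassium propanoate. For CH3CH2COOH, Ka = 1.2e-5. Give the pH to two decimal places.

pH = 9.10

CH3CH2COO- is the conjugate base of the weak acid CH3CH2COOH.
Kb = Kw/Ka = 1.0×10^-14 / 1.2 × 10^-5 = 8.33 × 10^-10
Let x = [OH-] at equilibrium. Kb = x²/(0.191 − x).
Neglecting x in the denominator: x = √(8.33 × 10^-10 × 0.191) = 1.26 × 10^-5 M
pOH = −log(1.26 × 10^-5) = 4.90; pH = 14.00 − 4.90 = 9.10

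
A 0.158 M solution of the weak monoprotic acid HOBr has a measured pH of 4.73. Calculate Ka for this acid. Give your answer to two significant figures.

[H+] = 10^(-4.73) = 1.86 × 10^-5 M
At equilibrium [HA] = 0.158 − 1.86 × 10^-5 = 1.58 × 10^-1 M
Ka = [H+][A-]/[HA] = (1.86 × 10^-5)² / 1.58 × 10^-1 = 2.2 × 10^-9

Ka = 2.2 × 10^-9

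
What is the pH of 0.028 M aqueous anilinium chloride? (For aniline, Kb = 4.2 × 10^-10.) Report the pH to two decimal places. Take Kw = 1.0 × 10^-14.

C6H5NH3+ is the conjugate acid of the weak base C6H5NH2.
Ka = Kw/Kb = 1.0×10^-14 / 4.2 × 10^-10 = 2.38 × 10^-5
Ka = x²/(0.028 − x) = 2.38 × 10^-5
Neglecting x in the denominator: x = √(2.38 × 10^-5 × 0.028) = 8.16 × 10^-4 M
Check: 2.9% ionized — well under 5%, approximation valid.
pH = −log[H+] = −log(8.16 × 10^-4) = 3.09

pH = 3.09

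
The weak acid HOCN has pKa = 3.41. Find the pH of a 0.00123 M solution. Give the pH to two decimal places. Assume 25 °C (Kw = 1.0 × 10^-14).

HOCN ⇌ OCN- + H+
Ka = 10^(−3.41) = 3.89 × 10^-4
Let x = [H+] at equilibrium. Ka = x²/(0.00123 − x).
Here C₀/Ka ≈ 3.16, so the small-x approximation fails. Use the quadratic:
x = (−Ka + √(Ka² + 4·Ka·C₀))/2 = 5.24 × 10^-4 M
pH = −log(5.24 × 10^-4) = 3.28

pH = 3.28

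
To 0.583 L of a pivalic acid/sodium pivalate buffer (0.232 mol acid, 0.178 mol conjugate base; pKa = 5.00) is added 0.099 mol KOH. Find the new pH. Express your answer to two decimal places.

After neutralization: n((CH3)3CCOOH) = 0.133 mol, n((CH3)3CCOO-) = 0.277 mol.
Henderson–Hasselbalch with mole ratio 0.277/0.133: pH = 5.00 + (+0.319)

pH = 5.32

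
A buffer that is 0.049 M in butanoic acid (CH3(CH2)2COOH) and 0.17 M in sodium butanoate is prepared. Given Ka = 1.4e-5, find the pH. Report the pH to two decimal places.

pKa = −log(1.4 × 10^-5) = 4.854
pH = pKa + log([A⁻]/[HA]) = 4.854 + log(0.17/0.049)
pH = 4.854 + (+0.540) = 5.39

pH = 5.39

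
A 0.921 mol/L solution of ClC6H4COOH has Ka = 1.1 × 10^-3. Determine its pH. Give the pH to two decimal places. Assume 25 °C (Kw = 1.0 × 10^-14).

pH = 1.50

ClC6H4COOH ⇌ ClC6H4COO- + H+
Let x = [H+] at equilibrium. Ka = x²/(0.921 − x).
Since Ka ≪ C₀, x ≈ √(Ka·C₀) = 3.18 × 10^-2 M.
(x/C₀ = 3.5% < 5%, so the approximation holds.)
pH = −log(3.18 × 10^-2) = 1.50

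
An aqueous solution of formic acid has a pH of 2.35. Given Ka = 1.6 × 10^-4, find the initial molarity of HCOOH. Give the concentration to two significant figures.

[H+] = 10^(-2.35) = 4.47 × 10^-3 M = x
Ka = x²/(C₀ − x) ⇒ C₀ = x + x²/Ka
C₀ = 4.47 × 10^-3 + (4.47 × 10^-3)²/(1.6 × 10^-4) = 1.29 × 10^-1 M

C₀ = 1.3 × 10^-1 M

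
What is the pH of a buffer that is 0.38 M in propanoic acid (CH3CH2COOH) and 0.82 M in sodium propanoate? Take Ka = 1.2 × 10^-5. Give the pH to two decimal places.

pKa = −log(1.2 × 10^-5) = 4.921
Using pH = pKa + log([base]/[acid]) with [base]/[acid] = 0.82/0.38:
pH = 4.921 + (+0.334) = 5.25

pH = 5.25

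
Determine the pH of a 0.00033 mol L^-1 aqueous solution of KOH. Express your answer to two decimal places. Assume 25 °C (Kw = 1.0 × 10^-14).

KOH is a strong base; [OH-] = 0.00033 M.
pOH = -log(0.00033) = 3.48
pH = 14.00 - 3.48 = 10.52

pH = 10.52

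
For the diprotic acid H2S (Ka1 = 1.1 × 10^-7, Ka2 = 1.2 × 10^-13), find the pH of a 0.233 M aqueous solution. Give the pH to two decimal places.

Ka1 ≫ Ka2, so treat the first dissociation as the only significant source of H+.
Ka1 = x²/(0.233 − x) = 1.1 × 10^-7
x ≈ √(1.1 × 10^-7 × 0.233) = 1.60 × 10^-4 M
pH = −log(1.60 × 10^-4) = 3.80

pH = 3.80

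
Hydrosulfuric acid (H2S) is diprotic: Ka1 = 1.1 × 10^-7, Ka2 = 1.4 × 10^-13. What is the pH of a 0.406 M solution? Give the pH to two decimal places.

pH = 3.68

Ka1 ≫ Ka2, so treat the first dissociation as the only significant source of H+.
Ka1 = x²/(0.406 − x) = 1.1 × 10^-7
x ≈ √(1.1 × 10^-7 × 0.406) = 2.11 × 10^-4 M
pH = −log(2.11 × 10^-4) = 3.68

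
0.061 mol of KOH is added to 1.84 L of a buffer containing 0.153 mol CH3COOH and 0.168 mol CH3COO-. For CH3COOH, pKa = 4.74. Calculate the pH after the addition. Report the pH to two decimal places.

OH- converts CH3COOH to CH3COO-: CH3COOH → 0.092 mol, CH3COO- → 0.229 mol.
Henderson–Hasselbalch with mole ratio 0.229/0.092: pH = 4.74 + (+0.396)

pH = 5.14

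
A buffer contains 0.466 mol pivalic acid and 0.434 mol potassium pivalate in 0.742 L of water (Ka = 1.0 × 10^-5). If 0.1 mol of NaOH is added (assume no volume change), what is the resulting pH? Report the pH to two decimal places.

pH = 5.16

OH- converts (CH3)3CCOOH to (CH3)3CCOO-: (CH3)3CCOOH → 0.366 mol, (CH3)3CCOO- → 0.534 mol.
pKa = −log(1.0 × 10^-5) = 5.000
pH = pKa + log(n_(CH3)3CCOO-/n_(CH3)3CCOOH) = 5.000 + log(0.534/0.366) = 5.000 + (+0.164)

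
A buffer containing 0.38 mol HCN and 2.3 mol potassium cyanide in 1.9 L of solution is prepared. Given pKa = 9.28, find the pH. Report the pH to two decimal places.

pH = 10.06

Using pH = pKa + log([base]/[acid]) with [base]/[acid] = 2.3/0.38:
pH = 9.28 + (+0.782) = 10.06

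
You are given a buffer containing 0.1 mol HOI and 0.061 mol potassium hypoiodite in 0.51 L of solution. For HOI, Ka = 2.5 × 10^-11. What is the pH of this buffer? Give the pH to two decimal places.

pKa = −log(2.5 × 10^-11) = 10.602
pH = pKa + log([A⁻]/[HA]) = 10.602 + log(0.061/0.1)
pH = 10.602 + (-0.215) = 10.39

pH = 10.39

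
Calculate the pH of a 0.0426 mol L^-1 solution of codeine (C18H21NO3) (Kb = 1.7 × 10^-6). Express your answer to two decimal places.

pH = 10.43

C18H21NO3 + H2O ⇌ C18H22NO3+ + OH-
Kb = x²/(0.0426 − x) = 1.7 × 10^-6
Neglecting x in the denominator: x = √(1.7 × 10^-6 × 0.0426) = 2.69 × 10^-4 M
Check: 0.63% ionized — well under 5%, approximation valid.
pOH = −log(2.69 × 10^-4) = 3.57; pH = 14.00 − 3.57 = 10.43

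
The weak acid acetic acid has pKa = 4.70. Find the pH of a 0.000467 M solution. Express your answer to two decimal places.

CH3COOH ⇌ CH3COO- + H+
Ka = 10^(−4.70) = 2.00 × 10^-5
From the ICE table, Ka = [H+]²/(0.000467 − [H+]) = 2.00 × 10^-5.
Here C₀/Ka ≈ 23.3, so the small-[H+] approximation fails. Use the quadratic:
[H+] = [−2e-05 + √(2e-05² + 3.74e-08)]/2 = 8.72 × 10^-5 M
pH = −log(8.72 × 10^-5) = 4.06

pH = 4.06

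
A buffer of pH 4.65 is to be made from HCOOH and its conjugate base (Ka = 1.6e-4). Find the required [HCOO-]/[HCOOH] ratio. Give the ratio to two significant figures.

pKa = -log(1.6 × 10^-4) = 3.796
pH = pKa + log(r) ⇒ log(r) = 4.65 − 3.796 = +0.854
r = [HCOO-]/[HCOOH] = 10^(+0.854) = 7.14

ratio = 7.1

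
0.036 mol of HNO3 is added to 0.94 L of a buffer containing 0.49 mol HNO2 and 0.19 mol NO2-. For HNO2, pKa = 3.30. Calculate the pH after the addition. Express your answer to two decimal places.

After neutralization: n(HNO2) = 0.526 mol, n(NO2-) = 0.154 mol.
Henderson–Hasselbalch with mole ratio 0.154/0.526: pH = 3.30 + (-0.533)

pH = 2.77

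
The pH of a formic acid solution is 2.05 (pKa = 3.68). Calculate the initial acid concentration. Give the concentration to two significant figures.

[H+] = 10^(-2.05) = 8.91 × 10^-3 M = x
Ka = 10^(−3.68) = 2.09 × 10^-4
Ka = x²/(C₀ − x) ⇒ C₀ = x + x²/Ka
C₀ = 8.91 × 10^-3 + (8.91 × 10^-3)²/(2.09 × 10^-4) = 3.89 × 10^-1 M

C₀ = 3.9 × 10^-1 M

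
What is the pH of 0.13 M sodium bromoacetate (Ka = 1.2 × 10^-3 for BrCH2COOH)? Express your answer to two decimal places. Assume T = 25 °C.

pH = 8.02

BrCH2COO- is the conjugate base of the weak acid BrCH2COOH.
Kb = Kw/Ka = 1.0×10^-14 / 1.2 × 10^-3 = 8.33 × 10^-12
Let x = [OH-] at equilibrium. Kb = x²/(0.13 − x).
Since Kb ≪ C₀, x ≈ √(Kb·C₀) = 1.04 × 10^-6 M.
Check: 0.0008% ionized — well under 5%, approximation valid.
pOH = 5.98, so pH = 14.00 − pOH = 8.02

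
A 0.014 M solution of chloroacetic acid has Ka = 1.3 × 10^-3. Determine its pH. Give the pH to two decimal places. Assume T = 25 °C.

ClCH2COOH ⇌ ClCH2COO- + H+
Let x = [H+] at equilibrium. Ka = x²/(0.014 − x).
x is not negligible relative to C₀; solve x² + 0.0013·x − 1.82e-05 = 0.
x = (−Ka + √(Ka² + 4·Ka·C₀))/2 = 3.67 × 10^-3 M
pH = −log[H+] = −log(3.67 × 10^-3) = 2.44

pH = 2.44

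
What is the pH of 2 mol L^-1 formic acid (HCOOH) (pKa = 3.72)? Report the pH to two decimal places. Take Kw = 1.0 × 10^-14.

pH = 1.71

HCOOH ⇌ HCOO- + H+
Ka = 10^(−3.72) = 1.91 × 10^-4
From the ICE table, Ka = [H+]²/(2 − [H+]) = 1.91 × 10^-4.
Neglecting [H+] in the denominator: [H+] = √(1.91 × 10^-4 × 2) = 1.95 × 10^-2 M
pH = −log[H+] = −log(1.95 × 10^-2) = 1.71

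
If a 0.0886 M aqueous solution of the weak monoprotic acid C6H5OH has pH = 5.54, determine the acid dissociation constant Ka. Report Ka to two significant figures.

[H+] = 10^(-5.54) = 2.88 × 10^-6 M
At equilibrium [HA] = 0.0886 − 2.88 × 10^-6 = 8.86 × 10^-2 M
Ka = [H+][A-]/[HA] = (2.88 × 10^-6)² / 8.86 × 10^-2 = 9.4 × 10^-11

Ka = 9.4 × 10^-11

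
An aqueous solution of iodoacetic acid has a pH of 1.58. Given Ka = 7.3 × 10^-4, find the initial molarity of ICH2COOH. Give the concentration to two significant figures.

[H+] = 10^(-1.58) = 2.63 × 10^-2 M = x
Ka = x²/(C₀ − x) ⇒ C₀ = x + x²/Ka
C₀ = 2.63 × 10^-2 + (2.63 × 10^-2)²/(7.3 × 10^-4) = 9.74 × 10^-1 M

C₀ = 9.7 × 10^-1 M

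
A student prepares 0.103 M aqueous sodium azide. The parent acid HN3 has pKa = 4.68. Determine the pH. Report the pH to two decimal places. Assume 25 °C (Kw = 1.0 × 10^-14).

N3- is the conjugate base of the weak acid HN3.
Ka = 10^(−4.68) = 2.09 × 10^-5
Kb = Kw/Ka = 1.0×10^-14 / 2.09 × 10^-5 = 4.78 × 10^-10
Let x = [OH-] at equilibrium. Kb = x²/(0.103 − x).
Neglecting x in the denominator: x = √(4.78 × 10^-10 × 0.103) = 7.02 × 10^-6 M
pOH = −log(7.02 × 10^-6) = 5.15; pH = 14.00 − 5.15 = 8.85

pH = 8.85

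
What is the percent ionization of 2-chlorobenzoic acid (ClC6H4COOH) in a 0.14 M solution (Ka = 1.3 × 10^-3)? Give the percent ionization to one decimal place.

9.2%

ClC6H4COOH ⇌ ClC6H4COO- + H+; let x = [H+] at equilibrium.
Solve x² + 0.0013x − 0.000182 = 0 → x = 1.29 × 10^-2 M
% ionization = x/C₀ × 100% = 1.29 × 10^-2/0.14 × 100% = 9.2%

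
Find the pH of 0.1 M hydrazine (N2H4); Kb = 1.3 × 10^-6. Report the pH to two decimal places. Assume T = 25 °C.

pH = 10.56

N2H4 + H2O ⇌ N2H5+ + OH-
From the ICE table, Kb = [OH-]²/(0.1 − [OH-]) = 1.3 × 10^-6.
Assume [OH-] ≪ 0.1: [OH-] ≈ √(1.3 × 10^-6 × 0.1) = 3.61 × 10^-4 M
([OH-]/C₀ = 0.36% < 5%, so the approximation holds.)
pOH = −log(3.61 × 10^-4) = 3.44; pH = 14.00 − 3.44 = 10.56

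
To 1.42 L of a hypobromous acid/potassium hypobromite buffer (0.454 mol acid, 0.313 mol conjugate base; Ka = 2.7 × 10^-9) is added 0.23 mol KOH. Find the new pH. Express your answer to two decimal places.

After neutralization: n(HOBr) = 0.224 mol, n(OBr-) = 0.543 mol.
pKa = −log(2.7 × 10^-9) = 8.569
pH = pKa + log(n_OBr-/n_HOBr) = 8.569 + log(0.543/0.224) = 8.569 + (+0.385)

pH = 8.95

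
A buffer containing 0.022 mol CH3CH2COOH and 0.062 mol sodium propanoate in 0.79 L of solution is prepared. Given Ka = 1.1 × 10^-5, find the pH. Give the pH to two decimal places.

pH = 5.41

pKa = −log(1.1 × 10^-5) = 4.959
Using pH = pKa + log([base]/[acid]) with [base]/[acid] = 0.062/0.022:
pH = 4.959 + (+0.450) = 5.41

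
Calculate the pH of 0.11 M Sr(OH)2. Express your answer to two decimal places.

pH = 13.34

Sr(OH)2 is a strong base (each formula unit releases 2 OH-); [OH-] = 0.22 M.
pOH = -log(0.22) = 0.66
pH = 14.00 - 0.66 = 13.34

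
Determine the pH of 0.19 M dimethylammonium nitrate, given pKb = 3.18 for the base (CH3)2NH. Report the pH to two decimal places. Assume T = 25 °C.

(CH3)2NH2+ is the conjugate acid of the weak base (CH3)2NH.
Kb = 10^(−3.18) = 6.61 × 10^-4
Ka = Kw/Kb = 1.0×10^-14 / 6.61 × 10^-4 = 1.51 × 10^-11
Ka = x²/(0.19 − x) = 1.51 × 10^-11
Neglecting x in the denominator: x = √(1.51 × 10^-11 × 0.19) = 1.69 × 10^-6 M
pH = −log[H+] = −log(1.69 × 10^-6) = 5.77

pH = 5.77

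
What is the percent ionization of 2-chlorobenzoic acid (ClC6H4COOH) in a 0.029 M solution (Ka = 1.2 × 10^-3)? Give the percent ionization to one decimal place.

ClC6H4COOH ⇌ ClC6H4COO- + H+; let x = [H+] at equilibrium.
Ka = x²/(C₀ − x); solving the quadratic gives x = 5.33 × 10^-3 M.
Fraction ionized = 5.33 × 10^-3 / 0.029 = 0.1838 → 18.4%

18.4%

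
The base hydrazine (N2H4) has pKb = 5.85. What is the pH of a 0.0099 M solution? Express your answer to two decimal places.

pH = 10.07

N2H4 + H2O ⇌ N2H5+ + OH-
Kb = 10^(−5.85) = 1.41 × 10^-6
From the ICE table, Kb = x²/(0.0099 − x) = 1.41 × 10^-6.
Since Kb ≪ C₀, x ≈ √(Kb·C₀) = 1.18 × 10^-4 M.
pOH = −log(1.18 × 10^-4) = 3.93; pH = 14.00 − 3.93 = 10.07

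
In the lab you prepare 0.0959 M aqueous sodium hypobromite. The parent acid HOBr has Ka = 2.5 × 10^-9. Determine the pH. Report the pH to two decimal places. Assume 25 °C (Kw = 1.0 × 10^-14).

OBr- is the conjugate base of the weak acid HOBr.
Kb = Kw/Ka = 1.0×10^-14 / 2.5 × 10^-9 = 4.00 × 10^-6
From the ICE table, Kb = x²/(0.0959 − x) = 4.00 × 10^-6.
Neglecting x in the denominator: x = √(4.00 × 10^-6 × 0.0959) = 6.19 × 10^-4 M
(x/C₀ = 0.65% < 5%, so the approximation holds.)
pOH = 3.21, so pH = 14.00 − pOH = 10.79

pH = 10.79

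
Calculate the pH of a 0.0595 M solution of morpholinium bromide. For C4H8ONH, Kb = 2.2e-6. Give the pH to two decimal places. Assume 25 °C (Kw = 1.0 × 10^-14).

C4H8ONH2+ is the conjugate acid of the weak base C4H8ONH.
Ka = Kw/Kb = 1.0×10^-14 / 2.2 × 10^-6 = 4.55 × 10^-9
Ka = x²/(0.0595 − x) = 4.55 × 10^-9
Assume x ≪ 0.0595: x ≈ √(4.55 × 10^-9 × 0.0595) = 1.65 × 10^-5 M
Check: 0.028% ionized — well under 5%, approximation valid.
pH = −log(1.65 × 10^-5) = 4.78

pH = 4.78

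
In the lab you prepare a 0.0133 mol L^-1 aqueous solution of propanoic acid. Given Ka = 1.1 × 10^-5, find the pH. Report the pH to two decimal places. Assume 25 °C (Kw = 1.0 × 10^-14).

CH3CH2COOH ⇌ CH3CH2COO- + H+
Ka = [H+]²/(0.0133 − [H+]) = 1.1 × 10^-5
Since Ka ≪ C₀, [H+] ≈ √(Ka·C₀) = 3.82 × 10^-4 M.
([H+]/C₀ = 2.9% < 5%, so the approximation holds.)
pH = −log[H+] = −log(3.82 × 10^-4) = 3.42

pH = 3.42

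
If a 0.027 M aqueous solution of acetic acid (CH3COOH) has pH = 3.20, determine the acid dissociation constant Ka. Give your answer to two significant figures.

[H+] = 10^(-3.20) = 6.31 × 10^-4 M
At equilibrium [HA] = 0.027 − 6.31 × 10^-4 = 2.64 × 10^-2 M
Ka = [H+][A-]/[HA] = (6.31 × 10^-4)² / 2.64 × 10^-2 = 1.5 × 10^-5

Ka = 1.5 × 10^-5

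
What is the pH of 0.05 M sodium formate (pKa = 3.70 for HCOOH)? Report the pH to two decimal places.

HCOO- is the conjugate base of the weak acid HCOOH.
Ka = 10^(−3.70) = 2.00 × 10^-4
Kb = Kw/Ka = 1.0×10^-14 / 2.00 × 10^-4 = 5.00 × 10^-11
Kb = x²/(0.05 − x) = 5.00 × 10^-11
Since Kb ≪ C₀, x ≈ √(Kb·C₀) = 1.58 × 10^-6 M.
pOH = 5.80, so pH = 14.00 − pOH = 8.20

pH = 8.20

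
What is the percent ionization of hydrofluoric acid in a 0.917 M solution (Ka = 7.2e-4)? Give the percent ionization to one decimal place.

HF ⇌ F- + H+; let x = [H+] at equilibrium.
x ≈ √(Ka·C₀) = √(7.2 × 10^-4 × 0.917) = 2.57 × 10^-2 M
Fraction ionized = 2.57 × 10^-2 / 0.917 = 0.0280 → 2.8%

2.8%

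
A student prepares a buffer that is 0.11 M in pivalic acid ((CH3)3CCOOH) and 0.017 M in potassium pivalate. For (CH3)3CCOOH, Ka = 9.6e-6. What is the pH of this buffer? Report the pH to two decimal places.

pH = 4.21

pKa = −log(9.6 × 10^-6) = 5.018
Henderson–Hasselbalch: pH = pKa + log([(CH3)3CCOO-]/[(CH3)3CCOOH]) = 5.018 + log(0.017/0.11)
pH = 5.018 + (-0.811) = 4.21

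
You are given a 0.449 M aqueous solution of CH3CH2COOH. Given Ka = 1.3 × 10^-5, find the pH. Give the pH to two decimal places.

pH = 2.62

CH3CH2COOH ⇌ CH3CH2COO- + H+
From the ICE table, Ka = [H+]²/(0.449 − [H+]) = 1.3 × 10^-5.
Since Ka ≪ C₀, [H+] ≈ √(Ka·C₀) = 2.42 × 10^-3 M.
Check: 0.54% ionized — well under 5%, approximation valid.
pH = −log[H+] = −log(2.42 × 10^-3) = 2.62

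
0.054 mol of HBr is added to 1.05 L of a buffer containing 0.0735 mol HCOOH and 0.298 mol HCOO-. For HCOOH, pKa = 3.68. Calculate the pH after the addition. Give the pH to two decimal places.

Added H+ converts HCOO- to HCOOH: HCOOH → 0.128 mol, HCOO- → 0.244 mol.
pH = pKa + log([A⁻]/[HA]) = 3.68 + log(0.244/0.128) = 3.68 +0.280

pH = 3.96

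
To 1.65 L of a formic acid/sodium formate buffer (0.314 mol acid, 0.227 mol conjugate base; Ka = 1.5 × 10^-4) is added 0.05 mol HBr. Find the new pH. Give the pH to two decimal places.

pH = 3.51

Added H+ converts HCOO- to HCOOH: HCOOH → 0.364 mol, HCOO- → 0.177 mol.
pKa = −log(1.5 × 10^-4) = 3.824
pH = pKa + log(n_HCOO-/n_HCOOH) = 3.824 + log(0.177/0.364) = 3.824 + (-0.313)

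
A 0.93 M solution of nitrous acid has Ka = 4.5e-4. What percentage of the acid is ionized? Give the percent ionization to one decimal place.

HNO2 ⇌ NO2- + H+; let x = [H+] at equilibrium.
x ≈ √(Ka·C₀) = √(4.5 × 10^-4 × 0.93) = 2.05 × 10^-2 M
Fraction ionized = 2.05 × 10^-2 / 0.93 = 0.0220 → 2.2%

2.2%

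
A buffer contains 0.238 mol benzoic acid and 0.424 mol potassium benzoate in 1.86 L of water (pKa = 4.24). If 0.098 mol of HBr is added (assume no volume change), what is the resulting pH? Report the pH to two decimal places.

After neutralization: n(C6H5COOH) = 0.336 mol, n(C6H5COO-) = 0.326 mol.
pH = pKa + log([A⁻]/[HA]) = 4.24 + log(0.326/0.336) = 4.24 -0.013

pH = 4.23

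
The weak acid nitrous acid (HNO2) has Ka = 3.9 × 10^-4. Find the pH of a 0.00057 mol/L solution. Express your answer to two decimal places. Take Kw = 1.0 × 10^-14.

pH = 3.50

HNO2 ⇌ NO2- + H+
From the ICE table, Ka = [H+]²/(0.00057 − [H+]) = 3.9 × 10^-4.
[H+] is not negligible relative to C₀; solve [H+]² + 0.00039·[H+] − 2.22e-07 = 0.
[H+] = (−Ka + √(Ka² + 4·Ka·C₀))/2 = 3.15 × 10^-4 M
pH = −log[H+] = −log(3.15 × 10^-4) = 3.50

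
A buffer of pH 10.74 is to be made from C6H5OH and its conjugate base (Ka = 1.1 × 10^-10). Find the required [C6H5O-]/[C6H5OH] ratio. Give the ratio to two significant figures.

ratio = 6.0

pKa = -log(1.1 × 10^-10) = 9.959
pH = pKa + log(r) ⇒ log(r) = 10.74 − 9.959 = +0.781
r = [C6H5O-]/[C6H5OH] = 10^(+0.781) = 6.04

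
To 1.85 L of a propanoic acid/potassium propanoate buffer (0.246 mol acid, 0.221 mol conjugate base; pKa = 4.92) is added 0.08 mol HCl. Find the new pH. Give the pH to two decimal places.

pH = 4.56

After neutralization: n(CH3CH2COOH) = 0.326 mol, n(CH3CH2COO-) = 0.141 mol.
pH = pKa + log(n_CH3CH2COO-/n_CH3CH2COOH) = 4.92 + log(0.141/0.326) = 4.92 + (-0.364)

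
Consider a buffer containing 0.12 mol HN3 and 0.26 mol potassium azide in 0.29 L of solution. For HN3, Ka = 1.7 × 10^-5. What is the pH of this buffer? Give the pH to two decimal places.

pKa = −log(1.7 × 10^-5) = 4.770
pH = pKa + log([A⁻]/[HA]) = 4.770 + log(0.26/0.12)
pH = 4.770 + (+0.336) = 5.11

pH = 5.11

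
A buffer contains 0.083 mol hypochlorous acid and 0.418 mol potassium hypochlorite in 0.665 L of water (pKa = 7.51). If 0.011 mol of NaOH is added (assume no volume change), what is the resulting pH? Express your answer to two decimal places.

After neutralization: n(HOCl) = 0.072 mol, n(OCl-) = 0.429 mol.
Henderson–Hasselbalch with mole ratio 0.429/0.072: pH = 7.51 + (+0.775)

pH = 8.29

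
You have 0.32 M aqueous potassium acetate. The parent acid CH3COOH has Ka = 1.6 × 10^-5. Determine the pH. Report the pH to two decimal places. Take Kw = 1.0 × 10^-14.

pH = 9.15

CH3COO- is the conjugate base of the weak acid CH3COOH.
Kb = Kw/Ka = 1.0×10^-14 / 1.6 × 10^-5 = 6.25 × 10^-10
Let x = [OH-] at equilibrium. Kb = x²/(0.32 − x).
Since Kb ≪ C₀, x ≈ √(Kb·C₀) = 1.41 × 10^-5 M.
pOH = 4.85, so pH = 14.00 − pOH = 9.15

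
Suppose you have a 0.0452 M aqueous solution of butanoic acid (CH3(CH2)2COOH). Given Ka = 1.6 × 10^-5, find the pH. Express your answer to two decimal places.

pH = 3.07

CH3(CH2)2COOH ⇌ CH3(CH2)2COO- + H+
Ka = [H+]²/(0.0452 − [H+]) = 1.6 × 10^-5
Since Ka ≪ C₀, [H+] ≈ √(Ka·C₀) = 8.50 × 10^-4 M.
pH = −log(8.50 × 10^-4) = 3.07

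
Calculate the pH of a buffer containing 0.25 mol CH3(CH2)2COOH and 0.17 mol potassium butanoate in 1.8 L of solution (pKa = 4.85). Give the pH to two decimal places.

Using pH = pKa + log([base]/[acid]) with [base]/[acid] = 0.17/0.25:
pH = 4.85 + (-0.167) = 4.68

pH = 4.68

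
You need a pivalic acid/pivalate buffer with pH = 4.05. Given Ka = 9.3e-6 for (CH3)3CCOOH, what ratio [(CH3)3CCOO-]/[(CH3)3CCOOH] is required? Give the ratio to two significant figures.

ratio = 0.10

pKa = -log(9.3 × 10^-6) = 5.032
pH = pKa + log(r) ⇒ log(r) = 4.05 − 5.032 = -0.982
r = [(CH3)3CCOO-]/[(CH3)3CCOOH] = 10^(-0.982) = 0.104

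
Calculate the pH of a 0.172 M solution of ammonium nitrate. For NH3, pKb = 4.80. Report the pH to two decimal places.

pH = 4.98

NH4+ is the conjugate acid of the weak base NH3.
Kb = 10^(−4.80) = 1.58 × 10^-5
Ka = Kw/Kb = 1.0×10^-14 / 1.58 × 10^-5 = 6.33 × 10^-10
Ka = x²/(0.172 − x) = 6.33 × 10^-10
Assume x ≪ 0.172: x ≈ √(6.33 × 10^-10 × 0.172) = 1.04 × 10^-5 M
(x/C₀ = 0.0061% < 5%, so the approximation holds.)
pH = −log(1.04 × 10^-5) = 4.98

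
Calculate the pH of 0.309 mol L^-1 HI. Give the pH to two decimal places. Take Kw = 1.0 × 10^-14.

pH = 0.51

HI is a strong acid and dissociates completely, so [H+] = 0.309 M.
pH = -log(0.309) = 0.51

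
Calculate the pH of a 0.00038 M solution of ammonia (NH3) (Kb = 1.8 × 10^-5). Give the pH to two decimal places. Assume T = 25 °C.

NH3 + H2O ⇌ NH4+ + OH-
Kb = [OH-]²/(0.00038 − [OH-]) = 1.8 × 10^-5
Here C₀/Kb ≈ 21.1, so the small-[OH-] approximation fails. Use the quadratic:
[OH-] = (−Kb + √(Kb² + 4·Kb·C₀))/2 = 7.42 × 10^-5 M
pOH = −log(7.42 × 10^-5) = 4.13; pH = 14.00 − 4.13 = 9.87

pH = 9.87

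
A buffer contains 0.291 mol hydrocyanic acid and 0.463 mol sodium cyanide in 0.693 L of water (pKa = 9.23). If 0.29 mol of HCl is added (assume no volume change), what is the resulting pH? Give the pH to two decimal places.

pH = 8.70

Added H+ converts CN- to HCN: HCN → 0.581 mol, CN- → 0.173 mol.
pH = pKa + log([A⁻]/[HA]) = 9.23 + log(0.173/0.581) = 9.23 -0.526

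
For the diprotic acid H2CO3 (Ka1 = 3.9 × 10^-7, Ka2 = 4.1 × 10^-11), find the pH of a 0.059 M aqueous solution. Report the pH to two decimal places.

pH = 3.82

Ka1 ≫ Ka2, so treat the first dissociation as the only significant source of H+.
Ka1 = x²/(0.059 − x) = 3.9 × 10^-7
x ≈ √(3.9 × 10^-7 × 0.059) = 1.52 × 10^-4 M
pH = −log(1.52 × 10^-4) = 3.82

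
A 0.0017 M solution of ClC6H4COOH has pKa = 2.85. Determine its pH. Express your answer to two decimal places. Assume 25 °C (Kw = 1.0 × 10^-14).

ClC6H4COOH ⇌ ClC6H4COO- + H+
Ka = 10^(−2.85) = 1.41 × 10^-3
Let x = [H+] at equilibrium. Ka = x²/(0.0017 − x).
The 5% rule fails; solving x² + Ka·x − Ka·C₀ = 0 exactly:
x = (−Ka + √(Ka² + 4·Ka·C₀))/2 = 9.96 × 10^-4 M
pH = −log[H+] = −log(9.96 × 10^-4) = 3.00

pH = 3.00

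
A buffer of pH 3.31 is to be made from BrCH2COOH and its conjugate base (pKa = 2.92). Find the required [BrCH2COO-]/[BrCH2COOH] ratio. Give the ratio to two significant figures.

ratio = 2.5

pH = pKa + log(r) ⇒ log(r) = 3.31 − 2.92 = +0.39
r = [BrCH2COO-]/[BrCH2COOH] = 10^(+0.39) = 2.45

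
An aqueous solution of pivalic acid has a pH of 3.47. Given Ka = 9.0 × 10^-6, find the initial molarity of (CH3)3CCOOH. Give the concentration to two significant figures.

[H+] = 10^(-3.47) = 3.39 × 10^-4 M = x
Ka = x²/(C₀ − x) ⇒ C₀ = x + x²/Ka
C₀ = 3.39 × 10^-4 + (3.39 × 10^-4)²/(9.0 × 10^-6) = 1.31 × 10^-2 M

C₀ = 1.3 × 10^-2 M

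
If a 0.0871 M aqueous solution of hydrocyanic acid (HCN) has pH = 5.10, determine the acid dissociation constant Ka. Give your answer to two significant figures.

[H+] = 10^(-5.10) = 7.94 × 10^-6 M
At equilibrium [HA] = 0.0871 − 7.94 × 10^-6 = 8.71 × 10^-2 M
Ka = [H+][A-]/[HA] = (7.94 × 10^-6)² / 8.71 × 10^-2 = 7.2 × 10^-10

Ka = 7.2 × 10^-10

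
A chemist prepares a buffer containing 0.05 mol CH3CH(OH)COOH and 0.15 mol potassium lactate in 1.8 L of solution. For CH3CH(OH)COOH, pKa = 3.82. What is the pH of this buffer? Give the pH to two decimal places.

pH = 4.30

pH = pKa + log([A⁻]/[HA]) = 3.82 + log(0.15/0.05)
pH = 3.82 + (+0.477) = 4.30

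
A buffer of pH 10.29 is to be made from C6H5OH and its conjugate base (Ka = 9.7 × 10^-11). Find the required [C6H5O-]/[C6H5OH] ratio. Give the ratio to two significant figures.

ratio = 1.9

pKa = -log(9.7 × 10^-11) = 10.013
pH = pKa + log(r) ⇒ log(r) = 10.29 − 10.013 = +0.277
r = [C6H5O-]/[C6H5OH] = 10^(+0.277) = 1.89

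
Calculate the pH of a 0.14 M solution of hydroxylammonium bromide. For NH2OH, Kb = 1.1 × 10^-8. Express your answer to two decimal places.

NH3OH+ is the conjugate acid of the weak base NH2OH.
Ka = Kw/Kb = 1.0×10^-14 / 1.1 × 10^-8 = 9.09 × 10^-7
Ka = x²/(0.14 − x) = 9.09 × 10^-7
Since Ka ≪ C₀, x ≈ √(Ka·C₀) = 3.57 × 10^-4 M.
pH = −log[H+] = −log(3.57 × 10^-4) = 3.45

pH = 3.45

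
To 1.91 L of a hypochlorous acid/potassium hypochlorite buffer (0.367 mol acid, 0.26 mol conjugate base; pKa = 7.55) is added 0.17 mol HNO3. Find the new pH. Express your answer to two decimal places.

pH = 6.77

After neutralization: n(HOCl) = 0.537 mol, n(OCl-) = 0.09 mol.
pH = pKa + log(n_OCl-/n_HOCl) = 7.55 + log(0.09/0.537) = 7.55 + (-0.776)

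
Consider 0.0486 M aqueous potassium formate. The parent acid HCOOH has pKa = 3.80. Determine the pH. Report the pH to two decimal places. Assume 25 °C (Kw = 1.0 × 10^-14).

pH = 8.24

HCOO- is the conjugate base of the weak acid HCOOH.
Ka = 10^(−3.80) = 1.58 × 10^-4
Kb = Kw/Ka = 1.0×10^-14 / 1.58 × 10^-4 = 6.33 × 10^-11
Let x = [OH-] at equilibrium. Kb = x²/(0.0486 − x).
Since Kb ≪ C₀, x ≈ √(Kb·C₀) = 1.75 × 10^-6 M.
Check: 0.0036% ionized — well under 5%, approximation valid.
pOH = −log(1.75 × 10^-6) = 5.76; pH = 14.00 − 5.76 = 8.24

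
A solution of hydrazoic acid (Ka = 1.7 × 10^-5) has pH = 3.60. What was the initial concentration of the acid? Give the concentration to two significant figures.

[H+] = 10^(-3.60) = 2.51 × 10^-4 M = x
Ka = x²/(C₀ − x) ⇒ C₀ = x + x²/Ka
C₀ = 2.51 × 10^-4 + (2.51 × 10^-4)²/(1.7 × 10^-5) = 3.96 × 10^-3 M

C₀ = 4.0 × 10^-3 M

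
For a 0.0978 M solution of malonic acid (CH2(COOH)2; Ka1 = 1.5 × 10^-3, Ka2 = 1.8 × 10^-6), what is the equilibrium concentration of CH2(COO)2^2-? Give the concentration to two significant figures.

First ionization gives [H+] ≈ [CH2(COOH)COO-] = 1.14 × 10^-2 M.
Second step: Ka2 = [H+][CH2(COO)2^2-]/[CH2(COOH)COO-] ≈ [CH2(COO)2^2-] (since [H+] ≈ [CH2(COOH)COO-]).
So [CH2(COO)2^2-] ≈ Ka2.

1.8 × 10^-6 M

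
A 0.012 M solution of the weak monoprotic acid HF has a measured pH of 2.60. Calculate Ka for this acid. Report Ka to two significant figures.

[H+] = 10^(-2.60) = 2.51 × 10^-3 M
At equilibrium [HA] = 0.012 − 2.51 × 10^-3 = 9.49 × 10^-3 M
Ka = [H+][A-]/[HA] = (2.51 × 10^-3)² / 9.49 × 10^-3 = 6.6 × 10^-4

Ka = 6.6 × 10^-4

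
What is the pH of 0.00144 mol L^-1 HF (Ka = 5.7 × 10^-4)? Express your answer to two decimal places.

pH = 3.18

HF ⇌ F- + H+
From the ICE table, Ka = [H+]²/(0.00144 − [H+]) = 5.7 × 10^-4.
The 5% rule fails; solving [H+]² + Ka·[H+] − Ka·C₀ = 0 exactly:
[H+] = (−Ka + √(Ka² + 4·Ka·C₀))/2 = 6.65 × 10^-4 M
pH = −log(6.65 × 10^-4) = 3.18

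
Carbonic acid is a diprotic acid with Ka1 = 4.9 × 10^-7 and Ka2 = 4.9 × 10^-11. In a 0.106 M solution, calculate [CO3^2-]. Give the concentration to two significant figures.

4.9 × 10^-11 M

First ionization gives [H+] ≈ [HCO3-] = 2.28 × 10^-4 M.
Second step: Ka2 = [H+][CO3^2-]/[HCO3-] ≈ [CO3^2-] (since [H+] ≈ [HCO3-]).
So [CO3^2-] ≈ Ka2.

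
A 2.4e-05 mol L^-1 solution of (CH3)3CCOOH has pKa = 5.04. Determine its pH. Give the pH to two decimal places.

(CH3)3CCOOH ⇌ (CH3)3CCOO- + H+
Ka = 10^(−5.04) = 9.12 × 10^-6
From the ICE table, Ka = x²/(2.4e-05 − x) = 9.12 × 10^-6.
Here C₀/Ka ≈ 2.63, so the small-x approximation fails. Use the quadratic:
x = [−9.12e-06 + √(9.12e-06² + 8.76e-10)]/2 = 1.09 × 10^-5 M
pH = −log[H+] = −log(1.09 × 10^-5) = 4.96

pH = 4.96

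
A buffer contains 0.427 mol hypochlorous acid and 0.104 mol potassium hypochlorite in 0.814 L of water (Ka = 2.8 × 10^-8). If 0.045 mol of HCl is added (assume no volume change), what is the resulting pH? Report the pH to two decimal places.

pH = 6.65

Added H+ converts OCl- to HOCl: HOCl → 0.472 mol, OCl- → 0.059 mol.
pKa = −log(2.8 × 10^-8) = 7.553
Henderson–Hasselbalch with mole ratio 0.059/0.472: pH = 7.553 + (-0.903)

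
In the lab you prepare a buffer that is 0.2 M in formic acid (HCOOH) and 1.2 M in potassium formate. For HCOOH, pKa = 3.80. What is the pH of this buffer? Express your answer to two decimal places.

Henderson–Hasselbalch: pH = pKa + log([HCOO-]/[HCOOH]) = 3.80 + log(1.2/0.2)
pH = 3.80 + (+0.778) = 4.58

pH = 4.58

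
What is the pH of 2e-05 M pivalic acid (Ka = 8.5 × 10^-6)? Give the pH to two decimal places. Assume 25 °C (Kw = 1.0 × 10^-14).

(CH3)3CCOOH ⇌ (CH3)3CCOO- + H+
From the ICE table, Ka = [H+]²/(2e-05 − [H+]) = 8.5 × 10^-6.
The 5% rule fails; solving [H+]² + Ka·[H+] − Ka·C₀ = 0 exactly:
[H+] = [−8.5e-06 + √(8.5e-06² + 6.8e-10)]/2 = 9.46 × 10^-6 M
pH = −log[H+] = −log(9.46 × 10^-6) = 5.02

pH = 5.02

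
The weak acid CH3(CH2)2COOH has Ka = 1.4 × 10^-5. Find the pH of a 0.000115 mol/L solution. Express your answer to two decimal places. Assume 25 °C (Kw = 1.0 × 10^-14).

pH = 4.47

CH3(CH2)2COOH ⇌ CH3(CH2)2COO- + H+
From the ICE table, Ka = [H+]²/(0.000115 − [H+]) = 1.4 × 10^-5.
Here C₀/Ka ≈ 8.21, so the small-[H+] approximation fails. Use the quadratic:
[H+] = (−Ka + √(Ka² + 4·Ka·C₀))/2 = 3.37 × 10^-5 M
pH = −log[H+] = −log(3.37 × 10^-5) = 4.47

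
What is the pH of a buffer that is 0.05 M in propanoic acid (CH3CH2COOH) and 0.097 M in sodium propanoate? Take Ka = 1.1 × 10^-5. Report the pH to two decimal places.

pH = 5.25

pKa = −log(1.1 × 10^-5) = 4.959
Using pH = pKa + log([base]/[acid]) with [base]/[acid] = 0.097/0.05:
pH = 4.959 + (+0.288) = 5.25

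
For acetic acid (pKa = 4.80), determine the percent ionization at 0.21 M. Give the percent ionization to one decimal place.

0.9%

CH3COOH ⇌ CH3COO- + H+; let x = [H+] at equilibrium.
Ka = 10^(−4.80) = 1.58 × 10^-5
x ≈ √(Ka·C₀) = √(1.58 × 10^-5 × 0.21) = 1.82 × 10^-3 M
Fraction ionized = 1.82 × 10^-3 / 0.21 = 0.0087 → 0.9%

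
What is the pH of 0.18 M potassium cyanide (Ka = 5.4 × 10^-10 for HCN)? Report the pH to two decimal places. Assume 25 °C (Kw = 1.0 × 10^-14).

pH = 11.26

CN- is the conjugate base of the weak acid HCN.
Kb = Kw/Ka = 1.0×10^-14 / 5.4 × 10^-10 = 1.85 × 10^-5
Kb = [OH-]²/(0.18 − [OH-]) = 1.85 × 10^-5
Assume [OH-] ≪ 0.18: [OH-] ≈ √(1.85 × 10^-5 × 0.18) = 1.82 × 10^-3 M
pOH = 2.74, so pH = 14.00 − pOH = 11.26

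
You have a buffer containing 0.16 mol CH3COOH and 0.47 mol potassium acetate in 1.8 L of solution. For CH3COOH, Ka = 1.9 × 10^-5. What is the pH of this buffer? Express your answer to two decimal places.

pKa = −log(1.9 × 10^-5) = 4.721
pH = pKa + log([A⁻]/[HA]) = 4.721 + log(0.47/0.16)
pH = 4.721 + (+0.468) = 5.19

pH = 5.19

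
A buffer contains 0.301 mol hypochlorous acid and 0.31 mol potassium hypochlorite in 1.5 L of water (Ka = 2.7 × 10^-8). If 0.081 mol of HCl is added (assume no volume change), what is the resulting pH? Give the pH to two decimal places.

After neutralization: n(HOCl) = 0.382 mol, n(OCl-) = 0.229 mol.
pKa = −log(2.7 × 10^-8) = 7.569
pH = pKa + log(n_OCl-/n_HOCl) = 7.569 + log(0.229/0.382) = 7.569 + (-0.222)

pH = 7.35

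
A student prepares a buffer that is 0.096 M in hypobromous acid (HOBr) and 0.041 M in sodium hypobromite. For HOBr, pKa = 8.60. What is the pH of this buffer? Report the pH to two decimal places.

Henderson–Hasselbalch: pH = pKa + log([OBr-]/[HOBr]) = 8.60 + log(0.041/0.096)
pH = 8.60 + (-0.369) = 8.23

pH = 8.23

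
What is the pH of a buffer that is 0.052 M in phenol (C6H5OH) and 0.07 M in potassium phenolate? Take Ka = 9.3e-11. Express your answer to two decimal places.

pKa = −log(9.3 × 10^-11) = 10.032
Henderson–Hasselbalch: pH = pKa + log([C6H5O-]/[C6H5OH]) = 10.032 + log(0.07/0.052)
pH = 10.032 + (+0.129) = 10.16

pH = 10.16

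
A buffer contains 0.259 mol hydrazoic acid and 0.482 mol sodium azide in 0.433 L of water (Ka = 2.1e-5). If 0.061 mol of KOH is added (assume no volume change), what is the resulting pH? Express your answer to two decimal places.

After neutralization: n(HN3) = 0.198 mol, n(N3-) = 0.543 mol.
pKa = −log(2.1 × 10^-5) = 4.678
pH = pKa + log([A⁻]/[HA]) = 4.678 + log(0.543/0.198) = 4.678 +0.438

pH = 5.12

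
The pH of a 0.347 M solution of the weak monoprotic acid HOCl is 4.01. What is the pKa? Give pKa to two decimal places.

pKa = 7.56

[H+] = 10^(-4.01) = 9.77 × 10^-5 M
At equilibrium [HA] = 0.347 − 9.77 × 10^-5 = 3.47 × 10^-1 M
Ka = [H+][A-]/[HA] = (9.77 × 10^-5)² / 3.47 × 10^-1 = 2.75 × 10^-8
pKa = -log(2.75 × 10^-8) = 7.56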